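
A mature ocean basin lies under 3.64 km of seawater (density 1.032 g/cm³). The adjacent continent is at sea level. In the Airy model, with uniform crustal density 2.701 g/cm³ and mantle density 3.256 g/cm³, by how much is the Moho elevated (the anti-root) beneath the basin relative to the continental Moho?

Balancing pressure at the compensation depth: replacing crust with seawater at the top is compensated by replacing crust with mantle at the base: d (ρ_c − ρ_w) = a (ρ_m − ρ_c).
a = d (ρ_c − ρ_w)/(ρ_m − ρ_c) = 3.64 km × 1.669/0.555 = 10.9 km.

10.9 km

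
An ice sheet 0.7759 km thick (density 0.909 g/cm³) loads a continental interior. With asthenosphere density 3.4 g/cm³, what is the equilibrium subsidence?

Isostatic balance requires: the ice load ρ_ice t is balanced by mantle displaced below, ρ_m s.
s = t ρ_ice / ρ_m = 0.7759 km × 0.909/3.4 = 0.207 km.

0.207 km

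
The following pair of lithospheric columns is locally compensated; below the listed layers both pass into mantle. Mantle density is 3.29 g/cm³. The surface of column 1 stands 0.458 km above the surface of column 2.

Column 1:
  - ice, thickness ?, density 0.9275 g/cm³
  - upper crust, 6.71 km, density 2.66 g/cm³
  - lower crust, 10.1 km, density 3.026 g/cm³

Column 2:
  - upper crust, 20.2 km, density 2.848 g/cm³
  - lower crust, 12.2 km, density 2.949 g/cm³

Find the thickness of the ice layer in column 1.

Take the compensation level at the base of the deeper column (depth z_c below the surface of column 1) and equate Σ ρ_i t_i down to z_c; mantle fills any gap and the z_c terms cancel.
Column 1: x×0.9275 + 6.71×2.66 + 10.1×3.026 + (z_c − 16.81 − x)×3.29
Column 2: 0.458×0 + 20.2×2.848 + 12.2×2.949 + (z_c − 0.458 − 32.4)×3.29
The z_c×3.29 term appears on both sides and cancels. Collect the known terms of each column as K = Σ(ρt)_known − 3.29 × (depth of known layers): K_1 = 48.4112 − 3.29×16.81 = −6.8937; K_2 = 93.5074 − 3.29×(0.458 + 32.4) = −14.59542.
Balance: K_1 − x×(3.29 − 0.9275) = K_2, so x = (K_1 − K_2)/(3.29 − 0.9275) = 7.70172/2.3625 = 3.26 km.

3.26 km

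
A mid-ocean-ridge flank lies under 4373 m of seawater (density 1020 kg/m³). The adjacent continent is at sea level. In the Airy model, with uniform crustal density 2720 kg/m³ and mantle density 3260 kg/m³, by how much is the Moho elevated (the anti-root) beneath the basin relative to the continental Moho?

Balancing pressure at the compensation depth: replacing crust with seawater at the top is compensated by replacing crust with mantle at the base: d (ρ_c − ρ_w) = a (ρ_m − ρ_c).
a = d (ρ_c − ρ_w)/(ρ_m − ρ_c) = 4373 m × 1700/540 = 13800 m.

13800 m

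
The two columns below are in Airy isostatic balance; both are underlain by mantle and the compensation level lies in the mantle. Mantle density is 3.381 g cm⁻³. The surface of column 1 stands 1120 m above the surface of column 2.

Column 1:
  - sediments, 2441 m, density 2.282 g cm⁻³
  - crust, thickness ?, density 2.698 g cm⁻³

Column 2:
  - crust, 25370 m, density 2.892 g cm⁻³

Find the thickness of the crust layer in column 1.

19800 m

Take the compensation level at the base of the deeper column (depth z_c below the surface of column 1) and equate Σ ρ_i t_i down to z_c; mantle fills any gap and the z_c terms cancel.
Column 1: 2441×2.282 + x×2.698 + (z_c − 2441 − x)×3.381
Column 2: 1120×0 + 25370×2.892 + (z_c − 1120 − 25370)×3.381
The z_c×3.381 term appears on both sides and cancels. Collect the known terms of each column as K = Σ(ρt)_known − 3.381 × (depth of known layers): K_1 = 5570.362 − 3.381×2441 = −2682.659; K_2 = 73370.04 − 3.381×(1120 + 25370) = −16192.65.
Balance: K_1 − x×(3.381 − 2.698) = K_2, so x = (K_1 − K_2)/(3.381 − 2.698) = 13510/0.683 = 19800 m.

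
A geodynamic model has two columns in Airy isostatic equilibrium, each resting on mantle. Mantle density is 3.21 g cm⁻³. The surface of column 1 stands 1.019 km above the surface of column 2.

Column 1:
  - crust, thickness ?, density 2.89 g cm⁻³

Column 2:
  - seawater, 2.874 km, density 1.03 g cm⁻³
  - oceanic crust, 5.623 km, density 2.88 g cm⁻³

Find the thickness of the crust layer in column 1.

35.6 km

Take the compensation level at the base of the deeper column (depth z_c below the surface of column 1) and equate Σ ρ_i t_i down to z_c; mantle fills any gap and the z_c terms cancel.
Column 1: x×2.89 + (z_c − 0 − x)×3.21
Column 2: 1.019×0 + 2.874×1.03 + 5.623×2.88 + (z_c − 1.019 − 8.497)×3.21
The z_c×3.21 term appears on both sides and cancels. Collect the known terms of each column as K = Σ(ρt)_known − 3.21 × (depth of known layers): K_1 = 0 − 3.21×0 = 0; K_2 = 19.15446 − 3.21×(1.019 + 8.497) = −11.3919.
Balance: K_1 − x×(3.21 − 2.89) = K_2, so x = (K_1 − K_2)/(3.21 − 2.89) = 11.3919/0.32 = 35.6 km.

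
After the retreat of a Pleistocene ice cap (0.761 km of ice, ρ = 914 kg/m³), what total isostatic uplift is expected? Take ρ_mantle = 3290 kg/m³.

0.211 km

Removing the load lets mantle flow back in; uplift u satisfies ρ_ice t = ρ_m u.
u = t ρ_ice/ρ_m = 0.761 km × 914/3290 = 0.211 km.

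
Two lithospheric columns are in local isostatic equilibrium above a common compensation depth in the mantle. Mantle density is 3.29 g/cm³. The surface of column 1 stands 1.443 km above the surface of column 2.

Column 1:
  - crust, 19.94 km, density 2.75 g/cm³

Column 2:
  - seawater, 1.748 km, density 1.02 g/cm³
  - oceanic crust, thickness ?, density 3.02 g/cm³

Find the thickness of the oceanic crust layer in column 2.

Take the compensation level at the base of the deeper column (depth z_c below the surface of column 1) and equate Σ ρ_i t_i down to z_c; mantle fills any gap and the z_c terms cancel.
Column 1: 19.94×2.75 + (z_c − 19.94)×3.29
Column 2: 1.443×0 + 1.748×1.02 + x×3.02 + (z_c − 1.443 − 1.748 − x)×3.29
The z_c×3.29 term appears on both sides and cancels. Collect the known terms of each column as K = Σ(ρt)_known − 3.29 × (depth of known layers): K_1 = 54.835 − 3.29×19.94 = −10.7676; K_2 = 1.78296 − 3.29×(1.443 + 1.748) = −8.71543.
Balance: K_1 = K_2 − x×(3.29 − 3.02), so x = (K_2 − K_1)/(3.29 − 3.02) = 2.05217/0.27 = 7.6 km.

7.6 km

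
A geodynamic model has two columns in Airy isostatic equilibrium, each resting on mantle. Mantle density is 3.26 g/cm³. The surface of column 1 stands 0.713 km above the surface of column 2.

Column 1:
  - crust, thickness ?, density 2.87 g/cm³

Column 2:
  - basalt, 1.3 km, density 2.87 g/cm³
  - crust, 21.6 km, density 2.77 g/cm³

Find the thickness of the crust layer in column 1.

Take the compensation level at the base of the deeper column (depth z_c below the surface of column 1) and equate Σ ρ_i t_i down to z_c; mantle fills any gap and the z_c terms cancel.
Column 1: x×2.87 + (z_c − 0 − x)×3.26
Column 2: 0.713×0 + 1.3×2.87 + 21.6×2.77 + (z_c − 0.713 − 22.9)×3.26
The z_c×3.26 term appears on both sides and cancels. Collect the known terms of each column as K = Σ(ρt)_known − 3.26 × (depth of known layers): K_1 = 0 − 3.26×0 = 0; K_2 = 63.563 − 3.26×(0.713 + 22.9) = −13.41538.
Balance: K_1 − x×(3.26 − 2.87) = K_2, so x = (K_1 − K_2)/(3.26 − 2.87) = 13.4154/0.39 = 34.4 km.

34.4 km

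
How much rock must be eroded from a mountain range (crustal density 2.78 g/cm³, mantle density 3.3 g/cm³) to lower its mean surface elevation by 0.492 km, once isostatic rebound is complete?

Net drop Δ = e − u = e − e ρ_c/ρ_m = e (ρ_m − ρ_c)/ρ_m.
e = Δ ρ_m/(ρ_m − ρ_c) = 0.492 km × 3.3/0.52 = 3.12 km.

3.12 km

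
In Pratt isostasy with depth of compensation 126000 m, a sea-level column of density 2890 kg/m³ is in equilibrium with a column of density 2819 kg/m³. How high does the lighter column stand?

3170 m

ρ_ref D = ρ (D + h) → h = D (ρ_ref − ρ)/ρ.
h = 126000 m × (2890 − 2819)/2819 = 3170 m.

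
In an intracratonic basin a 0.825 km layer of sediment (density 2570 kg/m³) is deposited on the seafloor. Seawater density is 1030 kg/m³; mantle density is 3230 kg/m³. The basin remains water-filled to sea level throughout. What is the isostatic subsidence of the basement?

Submarine loading: the sediment displaces seawater, and the subsidence is in turn flooded, so s (ρ_m − ρ_w) = t (ρ_sed − ρ_w).
s = 0.825 km × (2570 − 1030) / (3230 − 1030) = 0.578 km.

0.578 km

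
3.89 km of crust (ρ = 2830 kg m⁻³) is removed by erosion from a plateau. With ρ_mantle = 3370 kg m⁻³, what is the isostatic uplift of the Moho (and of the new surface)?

3.27 km

Unloading: uplift u = e ρ_c/ρ_m = 3.89 km × 2830/3370 = 3.27 km.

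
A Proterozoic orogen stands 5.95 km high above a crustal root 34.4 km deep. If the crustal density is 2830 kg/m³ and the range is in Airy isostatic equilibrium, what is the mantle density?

3320 kg/m³

Airy balance: ρ_c h = (ρ_m − ρ_c) r → ρ_m = ρ_c (1 + h/r).
ρ_m = 2830 × (1 + 5.95 km/34.4 km) = 3320 kg/m³.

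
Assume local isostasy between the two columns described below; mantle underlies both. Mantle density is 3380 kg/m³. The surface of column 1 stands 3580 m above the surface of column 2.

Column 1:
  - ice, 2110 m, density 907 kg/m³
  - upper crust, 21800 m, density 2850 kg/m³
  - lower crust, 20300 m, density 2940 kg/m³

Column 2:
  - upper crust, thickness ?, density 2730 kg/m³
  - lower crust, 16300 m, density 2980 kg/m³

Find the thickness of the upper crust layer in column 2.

Take the compensation level at the base of the deeper column (depth z_c below the surface of column 1) and equate Σ ρ_i t_i down to z_c; mantle fills any gap and the z_c terms cancel.
Column 1: 2110×907 + 21800×2850 + 20300×2940 + (z_c − 44210)×3380
Column 2: 3580×0 + x×2730 + 16300×2980 + (z_c − 3580 − 16300 − x)×3380
The z_c×3380 term appears on both sides and cancels. Collect the known terms of each column as K = Σ(ρt)_known − 3380 × (depth of known layers): K_1 = 123725770 − 3380×44210 = −25704030; K_2 = 48574000 − 3380×(3580 + 16300) = −18620400.
Balance: K_1 = K_2 − x×(3380 − 2730), so x = (K_2 − K_1)/(3380 − 2730) = 7083630/650 = 10900 m.

10900 m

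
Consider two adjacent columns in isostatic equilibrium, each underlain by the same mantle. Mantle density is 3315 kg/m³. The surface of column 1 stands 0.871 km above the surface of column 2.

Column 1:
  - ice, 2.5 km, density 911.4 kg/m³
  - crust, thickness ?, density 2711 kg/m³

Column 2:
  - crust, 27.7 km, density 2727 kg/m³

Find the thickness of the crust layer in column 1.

Take the compensation level at the base of the deeper column (depth z_c below the surface of column 1) and equate Σ ρ_i t_i down to z_c; mantle fills any gap and the z_c terms cancel.
Column 1: 2.5×911.4 + x×2711 + (z_c − 2.5 − x)×3315
Column 2: 0.871×0 + 27.7×2727 + (z_c − 0.871 − 27.7)×3315
The z_c×3315 term appears on both sides and cancels. Collect the known terms of each column as K = Σ(ρt)_known − 3315 × (depth of known layers): K_1 = 2278.5 − 3315×2.5 = −6009; K_2 = 75537.9 − 3315×(0.871 + 27.7) = −19174.965.
Balance: K_1 − x×(3315 − 2711) = K_2, so x = (K_1 − K_2)/(3315 − 2711) = 13166/604 = 21.8 km.

21.8 km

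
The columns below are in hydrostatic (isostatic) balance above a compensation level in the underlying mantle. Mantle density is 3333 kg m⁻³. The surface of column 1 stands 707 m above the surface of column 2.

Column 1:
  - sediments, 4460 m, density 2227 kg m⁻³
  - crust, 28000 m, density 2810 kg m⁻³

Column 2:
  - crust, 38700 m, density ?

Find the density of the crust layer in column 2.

Take the compensation level at the base of the deeper column (depth z_c below the surface of column 1) and equate Σ ρ_i t_i down to z_c; mantle fills any gap and the z_c terms cancel.
Column 1: 4460×2227 + 28000×2810 + (z_c − 32460)×3333
Column 2: 707×0 + 38700×ρ + (z_c − 707 − 38700)×3333
The z_c×3333 term appears on both sides and cancels. Collect the known terms of each column as K = Σ(ρt)_known − 3333 × (depth of known layers): K_1 = 88612420 − 3333×32460 = −19576760; K_2 = 0 − 3333×(707 + 38700) = −131343531.
Balance: K_1 = K_2 + 38700×ρ, so ρ = (K_1 − K_2)/38700 = 111767000/38700 = 2890 kg m⁻³.

2890 kg m⁻³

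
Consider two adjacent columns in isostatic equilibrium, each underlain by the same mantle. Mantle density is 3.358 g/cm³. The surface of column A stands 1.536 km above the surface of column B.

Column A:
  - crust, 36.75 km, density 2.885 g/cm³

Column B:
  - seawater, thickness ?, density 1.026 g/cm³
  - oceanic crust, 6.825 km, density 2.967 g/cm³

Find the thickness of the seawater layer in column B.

4.1 km

Take the compensation level at the base of the deeper column (depth z_c below the surface of column A) and equate Σ ρ_i t_i down to z_c; mantle fills any gap and the z_c terms cancel.
Column A: 36.75×2.885 + (z_c − 36.75)×3.358
Column B: 1.536×0 + x×1.026 + 6.825×2.967 + (z_c − 1.536 − 6.825 − x)×3.358
The z_c×3.358 term appears on both sides and cancels. Collect the known terms of each column as K = Σ(ρt)_known − 3.358 × (depth of known layers): K_A = 106.02375 − 3.358×36.75 = −17.38275; K_B = 20.249775 − 3.358×(1.536 + 6.825) = −7.826463.
Balance: K_A = K_B − x×(3.358 − 1.026), so x = (K_B − K_A)/(3.358 − 1.026) = 9.55629/2.332 = 4.1 km.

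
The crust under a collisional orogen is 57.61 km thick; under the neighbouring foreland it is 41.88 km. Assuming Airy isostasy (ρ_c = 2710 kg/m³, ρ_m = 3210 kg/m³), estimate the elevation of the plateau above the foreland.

2.45 km

Excess crust Δ = 57.61 km − 41.88 km = 15.73 km, split between elevation h and root r with h + r = Δ.
Airy balance ρ_c h = (ρ_m − ρ_c) r gives r = h ρ_c/(ρ_m − ρ_c), so h (1 + ρ_c/(ρ_m − ρ_c)) = Δ, i.e. h = Δ (ρ_m − ρ_c)/ρ_m.
h = 15.73 km × 500/3210 = 2.45 km.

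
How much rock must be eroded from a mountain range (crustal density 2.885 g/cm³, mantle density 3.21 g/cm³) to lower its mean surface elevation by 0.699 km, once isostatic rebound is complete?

6.9 km

Net drop Δ = e − u = e − e ρ_c/ρ_m = e (ρ_m − ρ_c)/ρ_m.
e = Δ ρ_m/(ρ_m − ρ_c) = 0.699 km × 3.21/0.325 = 6.9 km.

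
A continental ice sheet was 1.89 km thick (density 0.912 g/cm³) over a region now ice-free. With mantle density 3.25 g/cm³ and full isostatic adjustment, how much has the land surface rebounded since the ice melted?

0.53 km

Removing the load lets mantle flow back in; uplift u satisfies ρ_ice t = ρ_m u.
u = t ρ_ice/ρ_m = 1.89 km × 0.912/3.25 = 0.53 km.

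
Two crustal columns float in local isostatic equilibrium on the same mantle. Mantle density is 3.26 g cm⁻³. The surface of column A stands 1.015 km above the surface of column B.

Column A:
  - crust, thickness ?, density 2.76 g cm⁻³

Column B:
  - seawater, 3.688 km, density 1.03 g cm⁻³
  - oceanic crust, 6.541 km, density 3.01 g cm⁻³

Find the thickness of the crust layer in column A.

Take the compensation level at the base of the deeper column (depth z_c below the surface of column A) and equate Σ ρ_i t_i down to z_c; mantle fills any gap and the z_c terms cancel.
Column A: x×2.76 + (z_c − 0 − x)×3.26
Column B: 1.015×0 + 3.688×1.03 + 6.541×3.01 + (z_c − 1.015 − 10.229)×3.26
The z_c×3.26 term appears on both sides and cancels. Collect the known terms of each column as K = Σ(ρt)_known − 3.26 × (depth of known layers): K_A = 0 − 3.26×0 = 0; K_B = 23.48705 − 3.26×(1.015 + 10.229) = −13.16839.
Balance: K_A − x×(3.26 − 2.76) = K_B, so x = (K_A − K_B)/(3.26 − 2.76) = 13.1684/0.5 = 26.3 km.

26.3 km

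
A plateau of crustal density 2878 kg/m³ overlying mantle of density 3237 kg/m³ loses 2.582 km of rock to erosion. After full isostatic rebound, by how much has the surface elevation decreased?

0.286 km

Rebound u = e ρ_c/ρ_m = 2.582 km × 2878/3237 = 2.296 km.
Net surface drop = e − u = 2.582 km − 2.296 km = e (ρ_m − ρ_c)/ρ_m = 0.286 km.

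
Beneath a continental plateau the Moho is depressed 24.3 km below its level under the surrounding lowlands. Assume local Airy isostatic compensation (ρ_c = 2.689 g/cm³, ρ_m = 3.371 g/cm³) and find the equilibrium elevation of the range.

6.16 km

Isostatic balance requires: ρ_c h = (ρ_m − ρ_c) r.
h = r (ρ_m − ρ_c) / ρ_c = 24.3 km × (3.371 − 2.689) / 2.689 = 6.16 km.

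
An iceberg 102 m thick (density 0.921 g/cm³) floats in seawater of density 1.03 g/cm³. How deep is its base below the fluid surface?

91.2 m

Draft d = t ρ_obj/ρ_fluid = 102 m × 0.921/1.03 = 91.2 m.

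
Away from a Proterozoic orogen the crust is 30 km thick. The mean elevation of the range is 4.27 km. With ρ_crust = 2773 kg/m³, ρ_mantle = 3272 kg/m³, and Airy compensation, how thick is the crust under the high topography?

58 km

Root depth r = h ρ_c / (ρ_m − ρ_c) = 4.27 km × 2773 / 499 = 23.73 km.
Total thickness = T + h + r = 30 km + 4.27 km + 23.73 km = 58 km.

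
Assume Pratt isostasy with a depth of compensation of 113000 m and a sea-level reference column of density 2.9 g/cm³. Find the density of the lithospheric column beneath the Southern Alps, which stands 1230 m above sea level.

Pratt balance: ρ_ref D = ρ (D + h).
ρ = ρ_ref D/(D + h) = 2.9 × 113000 m/(113000 m + 1230 m) = 2.87 g/cm³.

2.87 g/cm³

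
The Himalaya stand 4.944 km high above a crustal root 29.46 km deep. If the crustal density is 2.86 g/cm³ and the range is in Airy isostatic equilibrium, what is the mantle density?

Airy balance: ρ_c h = (ρ_m − ρ_c) r → ρ_m = ρ_c (1 + h/r).
ρ_m = 2.86 × (1 + 4.944 km/29.46 km) = 3.34 g/cm³.

3.34 g/cm³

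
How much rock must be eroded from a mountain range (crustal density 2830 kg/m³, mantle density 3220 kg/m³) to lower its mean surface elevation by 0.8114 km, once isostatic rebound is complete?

6.7 km

Net drop Δ = e − u = e − e ρ_c/ρ_m = e (ρ_m − ρ_c)/ρ_m.
e = Δ ρ_m/(ρ_m − ρ_c) = 0.8114 km × 3220/390 = 6.7 km.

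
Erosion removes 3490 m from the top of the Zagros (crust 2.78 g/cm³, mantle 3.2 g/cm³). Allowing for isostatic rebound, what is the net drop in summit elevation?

458 m

Rebound u = e ρ_c/ρ_m = 3490 m × 2.78/3.2 = 3032 m.
Net surface drop = e − u = 3490 m − 3032 m = e (ρ_m − ρ_c)/ρ_m = 458 m.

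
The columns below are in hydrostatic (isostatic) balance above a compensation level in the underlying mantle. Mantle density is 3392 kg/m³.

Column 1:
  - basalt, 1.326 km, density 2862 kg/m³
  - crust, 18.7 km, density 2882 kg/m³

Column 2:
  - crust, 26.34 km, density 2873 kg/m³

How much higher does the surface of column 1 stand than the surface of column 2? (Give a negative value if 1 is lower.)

For any compensation level in the mantle, the mantle terms cancel and isostasy reduces to e = (Σt_1 − Σt_2) − (Σ(ρt)_1 − Σ(ρt)_2) / ρ_m.
Σt_1 = 20.026 km; Σt_2 = 26.34 km; Σ(ρt)_1 = 57688.412; Σ(ρt)_2 = 75674.82 (in km·kg/m³).
e = (20.026 − 26.34) − (57688.412 − 75674.82) / 3392 = −1.01 km.

−1.01 km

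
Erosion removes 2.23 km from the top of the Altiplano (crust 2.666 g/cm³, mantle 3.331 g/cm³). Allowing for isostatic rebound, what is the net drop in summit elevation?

0.445 km

Rebound u = e ρ_c/ρ_m = 2.23 km × 2.666/3.331 = 1.785 km.
Net surface drop = e − u = 2.23 km − 1.785 km = e (ρ_m − ρ_c)/ρ_m = 0.445 km.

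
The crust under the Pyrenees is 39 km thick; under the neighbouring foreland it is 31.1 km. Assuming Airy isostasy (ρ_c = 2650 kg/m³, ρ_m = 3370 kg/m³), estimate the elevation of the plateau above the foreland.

1.69 km

Excess crust Δ = 39 km − 31.1 km = 7.9 km, split between elevation h and root r with h + r = Δ.
Airy balance ρ_c h = (ρ_m − ρ_c) r gives r = h ρ_c/(ρ_m − ρ_c), so h (1 + ρ_c/(ρ_m − ρ_c)) = Δ, i.e. h = Δ (ρ_m − ρ_c)/ρ_m.
h = 7.9 km × 720/3370 = 1.69 km.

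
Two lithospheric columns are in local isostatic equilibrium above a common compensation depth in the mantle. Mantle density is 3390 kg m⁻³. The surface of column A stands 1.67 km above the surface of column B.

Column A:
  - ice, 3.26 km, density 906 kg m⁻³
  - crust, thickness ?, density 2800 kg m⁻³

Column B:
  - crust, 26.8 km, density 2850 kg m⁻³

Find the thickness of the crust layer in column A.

20.4 km

Take the compensation level at the base of the deeper column (depth z_c below the surface of column A) and equate Σ ρ_i t_i down to z_c; mantle fills any gap and the z_c terms cancel.
Column A: 3.26×906 + x×2800 + (z_c − 3.26 − x)×3390
Column B: 1.67×0 + 26.8×2850 + (z_c − 1.67 − 26.8)×3390
The z_c×3390 term appears on both sides and cancels. Collect the known terms of each column as K = Σ(ρt)_known − 3390 × (depth of known layers): K_A = 2953.56 − 3390×3.26 = −8097.84; K_B = 76380 − 3390×(1.67 + 26.8) = −20133.3.
Balance: K_A − x×(3390 − 2800) = K_B, so x = (K_A − K_B)/(3390 − 2800) = 12035.5/590 = 20.4 km.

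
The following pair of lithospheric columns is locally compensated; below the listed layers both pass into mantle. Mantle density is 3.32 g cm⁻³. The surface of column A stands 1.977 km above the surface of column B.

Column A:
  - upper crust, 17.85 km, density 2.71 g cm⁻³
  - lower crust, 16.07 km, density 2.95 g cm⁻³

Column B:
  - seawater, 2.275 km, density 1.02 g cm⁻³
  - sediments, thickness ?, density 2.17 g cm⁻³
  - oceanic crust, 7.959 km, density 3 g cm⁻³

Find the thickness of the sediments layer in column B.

2.17 km

Take the compensation level at the base of the deeper column (depth z_c below the surface of column A) and equate Σ ρ_i t_i down to z_c; mantle fills any gap and the z_c terms cancel.
Column A: 17.85×2.71 + 16.07×2.95 + (z_c − 33.92)×3.32
Column B: 1.977×0 + 2.275×1.02 + x×2.17 + 7.959×3 + (z_c − 1.977 − 10.234 − x)×3.32
The z_c×3.32 term appears on both sides and cancels. Collect the known terms of each column as K = Σ(ρt)_known − 3.32 × (depth of known layers): K_A = 95.78 − 3.32×33.92 = −16.8344; K_B = 26.1975 − 3.32×(1.977 + 10.234) = −14.34302.
Balance: K_A = K_B − x×(3.32 − 2.17), so x = (K_B − K_A)/(3.32 − 2.17) = 2.49138/1.15 = 2.17 km.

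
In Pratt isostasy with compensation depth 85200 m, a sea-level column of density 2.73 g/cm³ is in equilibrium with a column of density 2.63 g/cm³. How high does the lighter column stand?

3240 m

ρ_ref D = ρ (D + h) → h = D (ρ_ref − ρ)/ρ.
h = 85200 m × (2.73 − 2.63)/2.63 = 3240 m.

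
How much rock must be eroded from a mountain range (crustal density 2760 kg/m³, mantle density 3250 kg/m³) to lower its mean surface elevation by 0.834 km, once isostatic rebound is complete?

5.53 km

Net drop Δ = e − u = e − e ρ_c/ρ_m = e (ρ_m − ρ_c)/ρ_m.
e = Δ ρ_m/(ρ_m − ρ_c) = 0.834 km × 3250/490 = 5.53 km.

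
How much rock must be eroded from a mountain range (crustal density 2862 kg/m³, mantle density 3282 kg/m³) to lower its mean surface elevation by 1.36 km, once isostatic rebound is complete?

Net drop Δ = e − u = e − e ρ_c/ρ_m = e (ρ_m − ρ_c)/ρ_m.
e = Δ ρ_m/(ρ_m − ρ_c) = 1.36 km × 3282/420 = 10.6 km.

10.6 km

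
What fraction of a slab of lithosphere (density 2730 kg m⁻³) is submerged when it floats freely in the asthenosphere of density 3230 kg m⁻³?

Submerged fraction = ρ_obj/ρ_fluid = 2730/3230 = 84.5%.

84.5%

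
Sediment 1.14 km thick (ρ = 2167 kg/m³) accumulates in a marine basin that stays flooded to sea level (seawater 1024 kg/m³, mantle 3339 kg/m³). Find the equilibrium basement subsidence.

Submarine loading: the sediment displaces seawater, and the subsidence is in turn flooded, so s (ρ_m − ρ_w) = t (ρ_sed − ρ_w).
s = 1.14 km × (2167 − 1024) / (3339 − 1024) = 0.563 km.

0.563 km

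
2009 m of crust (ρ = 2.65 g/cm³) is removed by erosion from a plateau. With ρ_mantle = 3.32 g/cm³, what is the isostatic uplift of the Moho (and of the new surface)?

1600 m

Unloading: uplift u = e ρ_c/ρ_m = 2009 m × 2.65/3.32 = 1600 m.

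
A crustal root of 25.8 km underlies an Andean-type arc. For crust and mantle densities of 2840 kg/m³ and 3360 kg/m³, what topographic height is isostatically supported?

4.72 km

By Archimedes' principle applied to the lithosphere: ρ_c h = (ρ_m − ρ_c) r.
h = r (ρ_m − ρ_c) / ρ_c = 25.8 km × (3360 − 2840) / 2840 = 4.72 km.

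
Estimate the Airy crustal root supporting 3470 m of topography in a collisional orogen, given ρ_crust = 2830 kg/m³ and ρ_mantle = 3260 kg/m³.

22800 m

By Archimedes' principle applied to the lithosphere: the weight of the topography is balanced by the buoyancy of the root, ρ_c h = (ρ_m − ρ_c) r.
r = h · ρ_c / (ρ_m − ρ_c) = 3470 m × 2830 / (3260 − 2830) = 22800 m.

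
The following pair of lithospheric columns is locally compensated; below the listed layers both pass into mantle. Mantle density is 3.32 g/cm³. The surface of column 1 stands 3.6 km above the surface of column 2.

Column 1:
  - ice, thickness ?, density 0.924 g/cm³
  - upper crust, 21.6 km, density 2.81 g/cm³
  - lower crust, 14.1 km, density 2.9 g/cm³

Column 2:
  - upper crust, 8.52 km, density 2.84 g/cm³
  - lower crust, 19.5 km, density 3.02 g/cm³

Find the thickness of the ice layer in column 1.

2.07 km

Take the compensation level at the base of the deeper column (depth z_c below the surface of column 1) and equate Σ ρ_i t_i down to z_c; mantle fills any gap and the z_c terms cancel.
Column 1: x×0.924 + 21.6×2.81 + 14.1×2.9 + (z_c − 35.7 − x)×3.32
Column 2: 3.6×0 + 8.52×2.84 + 19.5×3.02 + (z_c − 3.6 − 28.02)×3.32
The z_c×3.32 term appears on both sides and cancels. Collect the known terms of each column as K = Σ(ρt)_known − 3.32 × (depth of known layers): K_1 = 101.586 − 3.32×35.7 = −16.938; K_2 = 83.0868 − 3.32×(3.6 + 28.02) = −21.8916.
Balance: K_1 − x×(3.32 − 0.924) = K_2, so x = (K_1 − K_2)/(3.32 − 0.924) = 4.9536/2.396 = 2.07 km.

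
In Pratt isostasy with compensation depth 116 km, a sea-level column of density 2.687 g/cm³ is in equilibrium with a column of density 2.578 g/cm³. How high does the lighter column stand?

4.9 km

ρ_ref D = ρ (D + h) → h = D (ρ_ref − ρ)/ρ.
h = 116 km × (2.687 − 2.578)/2.578 = 4.9 km.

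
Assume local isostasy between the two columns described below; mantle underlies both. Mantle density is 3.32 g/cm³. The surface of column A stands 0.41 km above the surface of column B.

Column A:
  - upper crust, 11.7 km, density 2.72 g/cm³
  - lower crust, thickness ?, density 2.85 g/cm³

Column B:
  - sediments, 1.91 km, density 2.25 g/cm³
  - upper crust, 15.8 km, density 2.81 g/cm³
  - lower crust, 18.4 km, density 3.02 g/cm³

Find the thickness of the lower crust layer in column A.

Take the compensation level at the base of the deeper column (depth z_c below the surface of column A) and equate Σ ρ_i t_i down to z_c; mantle fills any gap and the z_c terms cancel.
Column A: 11.7×2.72 + x×2.85 + (z_c − 11.7 − x)×3.32
Column B: 0.41×0 + 1.91×2.25 + 15.8×2.81 + 18.4×3.02 + (z_c − 0.41 − 36.11)×3.32
The z_c×3.32 term appears on both sides and cancels. Collect the known terms of each column as K = Σ(ρt)_known − 3.32 × (depth of known layers): K_A = 31.824 − 3.32×11.7 = −7.02; K_B = 104.2635 − 3.32×(0.41 + 36.11) = −16.9829.
Balance: K_A − x×(3.32 − 2.85) = K_B, so x = (K_A − K_B)/(3.32 − 2.85) = 9.9629/0.47 = 21.2 km.

21.2 km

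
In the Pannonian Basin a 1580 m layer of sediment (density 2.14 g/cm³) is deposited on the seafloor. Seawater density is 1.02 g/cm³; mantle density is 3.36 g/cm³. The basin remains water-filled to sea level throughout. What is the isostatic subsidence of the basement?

756 m

Submarine loading: the sediment displaces seawater, and the subsidence is in turn flooded, so s (ρ_m − ρ_w) = t (ρ_sed − ρ_w).
s = 1580 m × (2.14 − 1.02) / (3.36 − 1.02) = 756 m.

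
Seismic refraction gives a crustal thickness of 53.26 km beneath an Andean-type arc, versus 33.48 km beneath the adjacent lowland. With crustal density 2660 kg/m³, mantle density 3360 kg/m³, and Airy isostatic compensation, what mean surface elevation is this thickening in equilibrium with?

4.12 km

Excess crust Δ = 53.26 km − 33.48 km = 19.78 km, split between elevation h and root r with h + r = Δ.
Airy balance ρ_c h = (ρ_m − ρ_c) r gives r = h ρ_c/(ρ_m − ρ_c), so h (1 + ρ_c/(ρ_m − ρ_c)) = Δ, i.e. h = Δ (ρ_m − ρ_c)/ρ_m.
h = 19.78 km × 700/3360 = 4.12 km.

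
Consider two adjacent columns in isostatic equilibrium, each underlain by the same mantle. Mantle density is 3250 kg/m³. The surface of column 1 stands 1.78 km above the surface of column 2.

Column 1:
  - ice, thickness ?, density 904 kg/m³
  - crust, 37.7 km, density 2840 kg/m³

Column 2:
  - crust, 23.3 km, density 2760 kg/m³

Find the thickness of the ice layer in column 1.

Take the compensation level at the base of the deeper column (depth z_c below the surface of column 1) and equate Σ ρ_i t_i down to z_c; mantle fills any gap and the z_c terms cancel.
Column 1: x×904 + 37.7×2840 + (z_c − 37.7 − x)×3250
Column 2: 1.78×0 + 23.3×2760 + (z_c − 1.78 − 23.3)×3250
The z_c×3250 term appears on both sides and cancels. Collect the known terms of each column as K = Σ(ρt)_known − 3250 × (depth of known layers): K_1 = 107068 − 3250×37.7 = −15457; K_2 = 64308 − 3250×(1.78 + 23.3) = −17202.
Balance: K_1 − x×(3250 − 904) = K_2, so x = (K_1 − K_2)/(3250 − 904) = 1745/2346 = 0.744 km.

0.744 km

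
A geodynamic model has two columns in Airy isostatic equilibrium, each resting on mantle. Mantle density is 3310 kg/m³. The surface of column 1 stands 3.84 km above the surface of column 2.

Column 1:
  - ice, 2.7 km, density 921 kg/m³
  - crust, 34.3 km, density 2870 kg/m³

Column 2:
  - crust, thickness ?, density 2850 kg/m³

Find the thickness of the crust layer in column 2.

Take the compensation level at the base of the deeper column (depth z_c below the surface of column 1) and equate Σ ρ_i t_i down to z_c; mantle fills any gap and the z_c terms cancel.
Column 1: 2.7×921 + 34.3×2870 + (z_c − 37)×3310
Column 2: 3.84×0 + x×2850 + (z_c − 3.84 − 0 − x)×3310
The z_c×3310 term appears on both sides and cancels. Collect the known terms of each column as K = Σ(ρt)_known − 3310 × (depth of known layers): K_1 = 100927.7 − 3310×37 = −21542.3; K_2 = 0 − 3310×(3.84 + 0) = −12710.4.
Balance: K_1 = K_2 − x×(3310 − 2850), so x = (K_2 − K_1)/(3310 − 2850) = 8831.9/460 = 19.2 km.

19.2 km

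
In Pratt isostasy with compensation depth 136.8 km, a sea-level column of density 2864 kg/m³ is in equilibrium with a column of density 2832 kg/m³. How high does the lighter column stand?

ρ_ref D = ρ (D + h) → h = D (ρ_ref − ρ)/ρ.
h = 136.8 km × (2864 − 2832)/2832 = 1.55 km.

1.55 km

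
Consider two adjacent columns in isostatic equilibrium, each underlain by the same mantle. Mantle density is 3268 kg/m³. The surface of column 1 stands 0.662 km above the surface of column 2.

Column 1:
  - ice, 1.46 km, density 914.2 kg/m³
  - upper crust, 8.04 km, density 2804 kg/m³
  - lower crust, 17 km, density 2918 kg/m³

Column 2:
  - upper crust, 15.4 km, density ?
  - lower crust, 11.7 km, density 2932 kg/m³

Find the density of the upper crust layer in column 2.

Take the compensation level at the base of the deeper column (depth z_c below the surface of column 1) and equate Σ ρ_i t_i down to z_c; mantle fills any gap and the z_c terms cancel.
Column 1: 1.46×914.2 + 8.04×2804 + 17×2918 + (z_c − 26.5)×3268
Column 2: 0.662×0 + 15.4×ρ + 11.7×2932 + (z_c − 0.662 − 27.1)×3268
The z_c×3268 term appears on both sides and cancels. Collect the known terms of each column as K = Σ(ρt)_known − 3268 × (depth of known layers): K_1 = 73484.892 − 3268×26.5 = −13117.108; K_2 = 34304.4 − 3268×(0.662 + 27.1) = −56421.816.
Balance: K_1 = K_2 + 15.4×ρ, so ρ = (K_1 − K_2)/15.4 = 43304.7/15.4 = 2810 kg/m³.

2810 kg/m³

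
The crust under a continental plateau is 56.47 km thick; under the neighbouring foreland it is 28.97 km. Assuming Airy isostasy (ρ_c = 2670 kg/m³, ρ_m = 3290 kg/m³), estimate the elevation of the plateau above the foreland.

Excess crust Δ = 56.47 km − 28.97 km = 27.5 km, split between elevation h and root r with h + r = Δ.
Airy balance ρ_c h = (ρ_m − ρ_c) r gives r = h ρ_c/(ρ_m − ρ_c), so h (1 + ρ_c/(ρ_m − ρ_c)) = Δ, i.e. h = Δ (ρ_m − ρ_c)/ρ_m.
h = 27.5 km × 620/3290 = 5.18 km.

5.18 km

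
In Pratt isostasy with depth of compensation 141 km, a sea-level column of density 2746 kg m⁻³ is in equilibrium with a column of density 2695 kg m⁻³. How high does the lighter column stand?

ρ_ref D = ρ (D + h) → h = D (ρ_ref − ρ)/ρ.
h = 141 km × (2746 − 2695)/2695 = 2.67 km.

2.67 km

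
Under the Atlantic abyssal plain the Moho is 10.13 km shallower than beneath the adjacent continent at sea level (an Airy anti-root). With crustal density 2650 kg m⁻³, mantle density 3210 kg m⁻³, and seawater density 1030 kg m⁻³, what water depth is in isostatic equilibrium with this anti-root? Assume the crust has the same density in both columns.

3.5 km

Replacing a thickness d of crust by seawater at the top must be balanced by replacing crust with mantle at the base: d (ρ_c − ρ_w) = a (ρ_m − ρ_c).
d = a (ρ_m − ρ_c)/(ρ_c − ρ_w) = 10.13 km × 560/1620 = 3.5 km.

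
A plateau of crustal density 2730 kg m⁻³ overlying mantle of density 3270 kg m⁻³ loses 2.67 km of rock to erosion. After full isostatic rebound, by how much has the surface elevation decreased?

Rebound u = e ρ_c/ρ_m = 2.67 km × 2730/3270 = 2.229 km.
Net surface drop = e − u = 2.67 km − 2.229 km = e (ρ_m − ρ_c)/ρ_m = 0.441 km.

0.441 km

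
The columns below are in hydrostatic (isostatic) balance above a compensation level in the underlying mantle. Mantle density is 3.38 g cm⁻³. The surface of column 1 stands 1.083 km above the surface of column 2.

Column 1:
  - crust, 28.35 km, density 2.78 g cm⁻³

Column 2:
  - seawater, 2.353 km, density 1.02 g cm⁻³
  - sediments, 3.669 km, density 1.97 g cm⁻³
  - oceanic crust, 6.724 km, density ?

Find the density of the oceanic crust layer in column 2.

Take the compensation level at the base of the deeper column (depth z_c below the surface of column 1) and equate Σ ρ_i t_i down to z_c; mantle fills any gap and the z_c terms cancel.
Column 1: 28.35×2.78 + (z_c − 28.35)×3.38
Column 2: 1.083×0 + 2.353×1.02 + 3.669×1.97 + 6.724×ρ + (z_c − 1.083 − 12.746)×3.38
The z_c×3.38 term appears on both sides and cancels. Collect the known terms of each column as K = Σ(ρt)_known − 3.38 × (depth of known layers): K_1 = 78.813 − 3.38×28.35 = −17.01; K_2 = 9.62799 − 3.38×(1.083 + 12.746) = −37.11403.
Balance: K_1 = K_2 + 6.724×ρ, so ρ = (K_1 − K_2)/6.724 = 20.104/6.724 = 2.99 g cm⁻³.

2.99 g cm⁻³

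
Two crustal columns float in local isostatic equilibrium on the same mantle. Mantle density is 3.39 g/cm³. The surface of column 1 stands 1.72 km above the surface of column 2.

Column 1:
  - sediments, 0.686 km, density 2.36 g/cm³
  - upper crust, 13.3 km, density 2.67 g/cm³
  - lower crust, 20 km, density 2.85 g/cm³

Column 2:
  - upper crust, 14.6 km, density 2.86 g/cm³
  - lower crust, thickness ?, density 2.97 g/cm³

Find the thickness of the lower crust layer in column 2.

Take the compensation level at the base of the deeper column (depth z_c below the surface of column 1) and equate Σ ρ_i t_i down to z_c; mantle fills any gap and the z_c terms cancel.
Column 1: 0.686×2.36 + 13.3×2.67 + 20×2.85 + (z_c − 33.986)×3.39
Column 2: 1.72×0 + 14.6×2.86 + x×2.97 + (z_c − 1.72 − 14.6 − x)×3.39
The z_c×3.39 term appears on both sides and cancels. Collect the known terms of each column as K = Σ(ρt)_known − 3.39 × (depth of known layers): K_1 = 94.12996 − 3.39×33.986 = −21.08258; K_2 = 41.756 − 3.39×(1.72 + 14.6) = −13.5688.
Balance: K_1 = K_2 − x×(3.39 − 2.97), so x = (K_2 − K_1)/(3.39 − 2.97) = 7.51378/0.42 = 17.9 km.

17.9 km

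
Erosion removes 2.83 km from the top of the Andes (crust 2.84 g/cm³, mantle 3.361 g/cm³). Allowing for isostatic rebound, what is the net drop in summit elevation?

Rebound u = e ρ_c/ρ_m = 2.83 km × 2.84/3.361 = 2.391 km.
Net surface drop = e − u = 2.83 km − 2.391 km = e (ρ_m − ρ_c)/ρ_m = 0.439 km.

0.439 km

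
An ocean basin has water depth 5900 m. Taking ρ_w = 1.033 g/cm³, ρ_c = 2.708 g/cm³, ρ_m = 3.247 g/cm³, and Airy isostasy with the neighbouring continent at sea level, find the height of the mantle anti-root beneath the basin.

18300 m

By Archimedes' principle applied to the lithosphere: replacing crust with seawater at the top is compensated by replacing crust with mantle at the base: d (ρ_c − ρ_w) = a (ρ_m − ρ_c).
a = d (ρ_c − ρ_w)/(ρ_m − ρ_c) = 5900 m × 1.675/0.539 = 18300 m.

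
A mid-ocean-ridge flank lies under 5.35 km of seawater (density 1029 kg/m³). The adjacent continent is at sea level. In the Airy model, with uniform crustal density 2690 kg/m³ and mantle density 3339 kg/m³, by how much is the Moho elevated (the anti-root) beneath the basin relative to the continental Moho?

13.7 km

By Archimedes' principle applied to the lithosphere: replacing crust with seawater at the top is compensated by replacing crust with mantle at the base: d (ρ_c − ρ_w) = a (ρ_m − ρ_c).
a = d (ρ_c − ρ_w)/(ρ_m − ρ_c) = 5.35 km × 1661/649 = 13.7 km.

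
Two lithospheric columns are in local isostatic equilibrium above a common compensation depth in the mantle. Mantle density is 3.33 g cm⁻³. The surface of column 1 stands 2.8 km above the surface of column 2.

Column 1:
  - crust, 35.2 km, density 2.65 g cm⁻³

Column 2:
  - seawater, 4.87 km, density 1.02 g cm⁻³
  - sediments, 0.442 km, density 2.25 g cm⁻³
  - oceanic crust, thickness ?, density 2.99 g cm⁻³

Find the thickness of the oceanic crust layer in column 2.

Take the compensation level at the base of the deeper column (depth z_c below the surface of column 1) and equate Σ ρ_i t_i down to z_c; mantle fills any gap and the z_c terms cancel.
Column 1: 35.2×2.65 + (z_c − 35.2)×3.33
Column 2: 2.8×0 + 4.87×1.02 + 0.442×2.25 + x×2.99 + (z_c − 2.8 − 5.312 − x)×3.33
The z_c×3.33 term appears on both sides and cancels. Collect the known terms of each column as K = Σ(ρt)_known − 3.33 × (depth of known layers): K_1 = 93.28 − 3.33×35.2 = −23.936; K_2 = 5.9619 − 3.33×(2.8 + 5.312) = −21.05106.
Balance: K_1 = K_2 − x×(3.33 − 2.99), so x = (K_2 − K_1)/(3.33 − 2.99) = 2.88494/0.34 = 8.49 km.

8.49 km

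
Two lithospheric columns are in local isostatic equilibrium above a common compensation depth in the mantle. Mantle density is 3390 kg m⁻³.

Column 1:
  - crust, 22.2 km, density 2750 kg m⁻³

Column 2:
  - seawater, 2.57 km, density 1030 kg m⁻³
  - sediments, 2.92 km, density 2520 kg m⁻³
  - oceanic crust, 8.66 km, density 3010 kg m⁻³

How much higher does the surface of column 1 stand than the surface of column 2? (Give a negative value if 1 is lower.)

0.682 km

For any compensation level in the mantle, the mantle terms cancel and isostasy reduces to e = (Σt_1 − Σt_2) − (Σ(ρt)_1 − Σ(ρt)_2) / ρ_m.
Σt_1 = 22.2 km; Σt_2 = 14.15 km; Σ(ρt)_1 = 61050; Σ(ρt)_2 = 36072.1 (in km·kg m⁻³).
e = (22.2 − 14.15) − (61050 − 36072.1) / 3390 = 0.682 km.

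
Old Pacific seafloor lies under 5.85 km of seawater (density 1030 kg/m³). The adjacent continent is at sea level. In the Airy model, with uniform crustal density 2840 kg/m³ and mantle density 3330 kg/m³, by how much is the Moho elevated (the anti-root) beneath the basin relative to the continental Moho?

21.6 km

Isostatic balance requires: replacing crust with seawater at the top is compensated by replacing crust with mantle at the base: d (ρ_c − ρ_w) = a (ρ_m − ρ_c).
a = d (ρ_c − ρ_w)/(ρ_m − ρ_c) = 5.85 km × 1810/490 = 21.6 km.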